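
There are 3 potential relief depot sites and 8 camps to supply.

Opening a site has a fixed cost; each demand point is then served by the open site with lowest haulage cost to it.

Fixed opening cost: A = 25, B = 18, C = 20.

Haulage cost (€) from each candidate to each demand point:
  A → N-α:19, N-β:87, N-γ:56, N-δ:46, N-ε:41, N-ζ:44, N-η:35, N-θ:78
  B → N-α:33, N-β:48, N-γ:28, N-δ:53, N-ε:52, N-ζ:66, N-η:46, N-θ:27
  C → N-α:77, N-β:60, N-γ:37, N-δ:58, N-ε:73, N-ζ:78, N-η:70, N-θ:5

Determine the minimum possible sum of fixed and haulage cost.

Open {A, B, C}: assign each demand point to its cheapest open site.
  N-α→A 19, N-β→B 48, N-γ→B 28, N-δ→A 46, N-ε→A 41, N-ζ→A 44, N-η→A 35, N-θ→C 5
  haulage cost 266, fixed 63 → total 329.
Compare {A, B}: haulage cost 288 + fixed 43 = 331.
Compare {A, C}: haulage cost 287 + fixed 45 = 332.
Compare {B, C}: haulage cost 331 + fixed 38 = 369.
All other subsets cost ≥ 331. Minimum total cost: 329.

329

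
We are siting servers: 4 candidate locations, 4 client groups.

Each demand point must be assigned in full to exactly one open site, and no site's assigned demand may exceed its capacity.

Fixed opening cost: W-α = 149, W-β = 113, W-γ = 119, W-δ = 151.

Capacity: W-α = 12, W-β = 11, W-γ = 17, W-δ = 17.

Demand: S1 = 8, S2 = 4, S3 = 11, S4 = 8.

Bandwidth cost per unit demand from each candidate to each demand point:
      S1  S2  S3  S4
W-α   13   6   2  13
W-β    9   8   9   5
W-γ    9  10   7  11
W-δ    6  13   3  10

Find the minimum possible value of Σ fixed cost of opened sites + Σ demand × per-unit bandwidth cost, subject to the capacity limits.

Open {W-γ, W-δ}; cheapest assignment that respects the capacities:
  W-γ (cap 17, load 16): S1, S4 — cost 8×9 + 8×11 = 160
  W-δ (cap 17, load 15): S2, S3 — cost 4×13 + 11×3 = 85
  Shipping 245, fixed 270 → total 515.
  Any other capacity-feasible assignment to {W-γ, W-δ} ships for at least 245.
Compare {W-α, W-β, W-γ}: its best feasible assignment gives total 555.
Compare {W-β, W-γ, W-δ}: its best feasible assignment gives total 568.
Every other set of open sites that can feasibly serve all demand totals ≥ 555 even under its best assignment. Minimum: 515.

515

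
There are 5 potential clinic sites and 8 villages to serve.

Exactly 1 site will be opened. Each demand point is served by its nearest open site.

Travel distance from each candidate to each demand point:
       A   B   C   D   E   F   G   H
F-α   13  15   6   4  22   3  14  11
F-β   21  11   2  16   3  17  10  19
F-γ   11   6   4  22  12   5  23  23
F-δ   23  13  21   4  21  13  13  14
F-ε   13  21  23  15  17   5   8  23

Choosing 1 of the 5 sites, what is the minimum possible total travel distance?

88

Open {F-α}.
  A→F-α 13, B→F-α 15, C→F-α 6, D→F-α 4, E→F-α 22, F→F-α 3, G→F-α 14, H→F-α 11  ⇒ total 88.
Compare {F-β}: total 99.
Compare {F-γ}: total 106.
No size-1 selection does better; minimum is 88.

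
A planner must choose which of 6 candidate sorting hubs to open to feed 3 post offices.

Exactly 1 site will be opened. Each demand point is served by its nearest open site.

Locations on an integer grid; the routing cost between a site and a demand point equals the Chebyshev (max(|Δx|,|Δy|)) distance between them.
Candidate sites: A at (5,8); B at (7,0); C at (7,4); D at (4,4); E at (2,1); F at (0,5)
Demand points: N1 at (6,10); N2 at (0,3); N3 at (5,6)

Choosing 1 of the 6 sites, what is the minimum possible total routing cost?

9

Open {A}.
  N1→A 2, N2→A 5, N3→A 2  ⇒ total 9.
Compare {D}: total 12.
Compare {F}: total 13.
No size-1 selection does better; minimum is 9.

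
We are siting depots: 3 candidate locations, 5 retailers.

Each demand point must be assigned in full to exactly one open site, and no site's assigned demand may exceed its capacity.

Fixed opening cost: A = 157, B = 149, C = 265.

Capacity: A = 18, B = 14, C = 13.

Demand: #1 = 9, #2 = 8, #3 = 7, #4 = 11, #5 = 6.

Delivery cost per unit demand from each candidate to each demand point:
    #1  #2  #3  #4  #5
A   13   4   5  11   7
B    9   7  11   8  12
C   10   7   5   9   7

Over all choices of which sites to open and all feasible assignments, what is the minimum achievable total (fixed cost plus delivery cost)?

885

Open {A, B, C}; cheapest assignment that respects the capacities:
  A (cap 18, load 17): #1, #2 — cost 9×13 + 8×4 = 149
  B (cap 14, load 11): #4 — cost 11×8 = 88
  C (cap 13, load 13): #3, #5 — cost 7×5 + 6×7 = 77
  Shipping 314, fixed 571 → total 885.
  Any other capacity-feasible assignment to {A, B, C} ships for at least 314.
Total demand is 41 and no other set of sites has combined capacity ≥ 41, so {A, B, C} is the only feasible choice of open sites. Minimum: 885.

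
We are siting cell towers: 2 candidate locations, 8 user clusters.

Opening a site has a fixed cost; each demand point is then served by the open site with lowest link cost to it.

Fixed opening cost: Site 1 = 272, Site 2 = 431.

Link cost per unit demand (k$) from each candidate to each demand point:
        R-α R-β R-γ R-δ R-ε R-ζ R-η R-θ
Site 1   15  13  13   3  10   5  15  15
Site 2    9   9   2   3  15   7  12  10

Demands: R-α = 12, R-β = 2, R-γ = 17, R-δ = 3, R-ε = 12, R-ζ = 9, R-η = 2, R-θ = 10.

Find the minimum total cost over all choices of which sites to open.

967

Open {Site 2}: assign each demand point to its cheapest open site.
  R-α→Site 2 12×9=108, R-β→Site 2 2×9=18, R-γ→Site 2 17×2=34, R-δ→Site 2 3×3=9, R-ε→Site 2 12×15=180, R-ζ→Site 2 9×7=63, R-η→Site 2 2×12=24, R-θ→Site 2 10×10=100
  link cost 536, fixed 431 → total 967.
Compare {Site 1}: link cost 781 + fixed 272 = 1053.
Compare {Site 1, Site 2}: link cost 458 + fixed 703 = 1161.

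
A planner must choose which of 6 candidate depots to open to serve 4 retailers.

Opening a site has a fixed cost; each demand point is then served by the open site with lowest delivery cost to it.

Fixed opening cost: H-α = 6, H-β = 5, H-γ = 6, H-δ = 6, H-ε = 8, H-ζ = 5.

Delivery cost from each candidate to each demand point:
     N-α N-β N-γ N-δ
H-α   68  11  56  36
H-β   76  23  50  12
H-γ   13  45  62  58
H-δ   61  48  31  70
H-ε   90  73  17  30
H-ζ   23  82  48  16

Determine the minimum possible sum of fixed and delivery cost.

78

Open {H-α, H-β, H-γ, H-ε}: assign each demand point to its cheapest open site.
  N-α→H-γ 13, N-β→H-α 11, N-γ→H-ε 17, N-δ→H-β 12
  delivery cost 53, fixed 25 → total 78.
Compare {H-α, H-γ, H-ε, H-ζ}: delivery cost 57 + fixed 25 = 82.
Compare {H-α, H-β, H-γ, H-ε, H-ζ}: delivery cost 53 + fixed 30 = 83.
Compare {H-β, H-γ, H-ε}: delivery cost 65 + fixed 19 = 84.
All other subsets cost ≥ 82. Minimum total cost: 78.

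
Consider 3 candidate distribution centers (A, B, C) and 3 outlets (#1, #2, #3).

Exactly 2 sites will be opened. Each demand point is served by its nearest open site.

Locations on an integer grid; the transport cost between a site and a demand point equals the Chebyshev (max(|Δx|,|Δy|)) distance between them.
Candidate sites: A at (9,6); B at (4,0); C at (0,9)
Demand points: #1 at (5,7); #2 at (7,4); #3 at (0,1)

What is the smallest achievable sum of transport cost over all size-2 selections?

Open {A, B}.
  #1→A 4, #2→A 2, #3→B 4  ⇒ total 10.
Compare {B, C}: total 13.
Compare {A, C}: total 14.

10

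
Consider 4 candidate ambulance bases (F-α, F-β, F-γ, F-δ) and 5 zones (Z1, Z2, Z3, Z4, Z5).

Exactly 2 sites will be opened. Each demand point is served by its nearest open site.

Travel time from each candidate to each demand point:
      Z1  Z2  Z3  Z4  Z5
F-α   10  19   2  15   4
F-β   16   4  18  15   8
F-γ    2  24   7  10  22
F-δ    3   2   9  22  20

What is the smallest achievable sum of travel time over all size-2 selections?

Open {F-α, F-δ}.
  Z1→F-δ 3, Z2→F-δ 2, Z3→F-α 2, Z4→F-α 15, Z5→F-α 4  ⇒ total 26.
Compare {F-β, F-γ}: total 31.
Compare {F-α, F-β}: total 35.
No size-2 selection does better; minimum is 26.

26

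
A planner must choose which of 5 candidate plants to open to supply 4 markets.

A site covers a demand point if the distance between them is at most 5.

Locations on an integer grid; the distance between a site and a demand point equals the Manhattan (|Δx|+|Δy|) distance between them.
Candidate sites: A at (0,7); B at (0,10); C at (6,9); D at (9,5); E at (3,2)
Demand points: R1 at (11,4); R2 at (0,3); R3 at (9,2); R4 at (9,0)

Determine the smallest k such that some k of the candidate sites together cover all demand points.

2

Coverage sets (demand points within 5 of each site):
  A: {R2}
  B: {}
  C: {}
  D: {R1, R3, R4}
  E: {R2}
No single site covers all 4 demand points.
But {A, D} covers everything, so the minimum is 2.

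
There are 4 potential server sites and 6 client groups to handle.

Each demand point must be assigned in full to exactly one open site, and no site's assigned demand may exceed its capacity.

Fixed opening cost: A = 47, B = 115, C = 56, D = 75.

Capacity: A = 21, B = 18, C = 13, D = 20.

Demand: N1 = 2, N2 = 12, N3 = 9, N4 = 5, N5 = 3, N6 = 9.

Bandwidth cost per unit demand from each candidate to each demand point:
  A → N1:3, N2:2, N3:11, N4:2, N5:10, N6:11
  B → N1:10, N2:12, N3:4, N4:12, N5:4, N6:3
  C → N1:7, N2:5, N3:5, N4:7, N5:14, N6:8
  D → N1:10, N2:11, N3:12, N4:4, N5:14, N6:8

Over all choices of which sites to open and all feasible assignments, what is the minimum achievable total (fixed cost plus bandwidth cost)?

Open {A, B, C}; cheapest assignment that respects the capacities:
  A (cap 21, load 19): N1, N2, N4 — cost 2×3 + 12×2 + 5×2 = 40
  B (cap 18, load 12): N5, N6 — cost 3×4 + 9×3 = 39
  C (cap 13, load 9): N3 — cost 9×5 = 45
  Shipping 124, fixed 218 → total 342.
  Any other capacity-feasible assignment to {A, B, C} ships for at least 124.
Compare {A, C, D}: its best feasible assignment gives total 373.
Compare {A, B, D}: its best feasible assignment gives total 380.
Every other set of open sites that can feasibly serve all demand totals ≥ 373 even under its best assignment. Minimum: 342.

342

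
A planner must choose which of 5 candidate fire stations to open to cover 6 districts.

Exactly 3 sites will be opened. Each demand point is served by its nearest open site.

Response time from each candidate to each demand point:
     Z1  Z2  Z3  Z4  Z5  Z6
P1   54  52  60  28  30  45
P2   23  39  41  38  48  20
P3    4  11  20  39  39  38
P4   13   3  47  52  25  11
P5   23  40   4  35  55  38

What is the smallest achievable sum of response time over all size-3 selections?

Open {P3, P4, P5}.
  Z1→P3 4, Z2→P4 3, Z3→P5 4, Z4→P5 35, Z5→P4 25, Z6→P4 11  ⇒ total 82.
Compare {P1, P4, P5}: total 84.
Compare {P1, P3, P4}: total 91.
No size-3 selection does better; minimum is 82.

82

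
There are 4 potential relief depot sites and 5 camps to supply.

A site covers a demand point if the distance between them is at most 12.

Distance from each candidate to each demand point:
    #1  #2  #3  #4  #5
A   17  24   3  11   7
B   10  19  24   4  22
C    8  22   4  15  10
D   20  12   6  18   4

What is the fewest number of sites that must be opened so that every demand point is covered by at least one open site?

2

Coverage sets (demand points within 12 of each site):
  A: {#3, #4, #5}
  B: {#1, #4}
  C: {#1, #3, #5}
  D: {#2, #3, #5}
No single site covers all 5 demand points.
But {B, D} covers everything, so the minimum is 2.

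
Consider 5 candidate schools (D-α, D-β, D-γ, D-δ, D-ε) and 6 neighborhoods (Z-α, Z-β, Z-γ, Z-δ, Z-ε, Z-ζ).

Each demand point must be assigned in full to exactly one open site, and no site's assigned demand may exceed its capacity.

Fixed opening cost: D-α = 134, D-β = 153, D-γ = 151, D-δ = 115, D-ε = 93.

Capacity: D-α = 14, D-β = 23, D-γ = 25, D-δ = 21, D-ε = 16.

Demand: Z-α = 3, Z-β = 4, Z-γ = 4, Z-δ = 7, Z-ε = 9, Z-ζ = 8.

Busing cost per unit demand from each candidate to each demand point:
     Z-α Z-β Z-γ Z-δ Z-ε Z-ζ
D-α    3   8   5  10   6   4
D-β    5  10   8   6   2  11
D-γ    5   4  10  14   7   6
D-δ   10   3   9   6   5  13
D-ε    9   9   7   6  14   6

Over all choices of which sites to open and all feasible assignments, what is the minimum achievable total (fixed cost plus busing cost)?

410

Open {D-δ, D-ε}; cheapest assignment that respects the capacities:
  D-δ (cap 21, load 20): Z-β, Z-δ, Z-ε — cost 4×3 + 7×6 + 9×5 = 99
  D-ε (cap 16, load 15): Z-α, Z-γ, Z-ζ — cost 3×9 + 4×7 + 8×6 = 103
  Shipping 202, fixed 208 → total 410.
  Any other capacity-feasible assignment to {D-δ, D-ε} ships for at least 202.
Compare {D-β, D-ε}: its best feasible assignment gives total 433.
Compare {D-α, D-β}: its best feasible assignment gives total 454.
Every other set of open sites that can feasibly serve all demand totals ≥ 433 even under its best assignment. Minimum: 410.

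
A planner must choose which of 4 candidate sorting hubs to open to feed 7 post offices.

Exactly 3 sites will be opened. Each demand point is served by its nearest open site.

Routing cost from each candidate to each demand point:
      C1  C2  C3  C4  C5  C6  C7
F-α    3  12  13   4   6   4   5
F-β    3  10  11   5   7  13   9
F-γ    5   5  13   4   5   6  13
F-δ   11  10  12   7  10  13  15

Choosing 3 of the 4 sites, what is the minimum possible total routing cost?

37

Open {F-α, F-β, F-γ}.
  C1→F-α 3, C2→F-γ 5, C3→F-β 11, C4→F-α 4, C5→F-γ 5, C6→F-α 4, C7→F-α 5  ⇒ total 37.
Compare {F-α, F-γ, F-δ}: total 38.
Compare {F-α, F-β, F-δ}: total 43.
No size-3 selection does better; minimum is 37.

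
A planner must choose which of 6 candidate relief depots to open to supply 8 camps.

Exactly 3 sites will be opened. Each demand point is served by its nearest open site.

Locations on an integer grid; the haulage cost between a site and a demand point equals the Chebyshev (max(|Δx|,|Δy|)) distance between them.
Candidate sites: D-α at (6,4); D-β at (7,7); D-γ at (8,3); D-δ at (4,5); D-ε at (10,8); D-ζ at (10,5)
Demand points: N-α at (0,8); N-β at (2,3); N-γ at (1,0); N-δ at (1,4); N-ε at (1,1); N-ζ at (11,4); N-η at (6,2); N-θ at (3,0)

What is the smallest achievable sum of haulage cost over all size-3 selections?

25

Open {D-α, D-δ, D-ζ}.
  N-α→D-δ 4, N-β→D-δ 2, N-γ→D-α 5, N-δ→D-δ 3, N-ε→D-δ 4, N-ζ→D-ζ 1, N-η→D-α 2, N-θ→D-α 4  ⇒ total 25.
Compare {D-γ, D-δ, D-ζ}: total 26.
Compare {D-α, D-γ, D-δ}: total 27.
No size-3 selection does better; minimum is 25.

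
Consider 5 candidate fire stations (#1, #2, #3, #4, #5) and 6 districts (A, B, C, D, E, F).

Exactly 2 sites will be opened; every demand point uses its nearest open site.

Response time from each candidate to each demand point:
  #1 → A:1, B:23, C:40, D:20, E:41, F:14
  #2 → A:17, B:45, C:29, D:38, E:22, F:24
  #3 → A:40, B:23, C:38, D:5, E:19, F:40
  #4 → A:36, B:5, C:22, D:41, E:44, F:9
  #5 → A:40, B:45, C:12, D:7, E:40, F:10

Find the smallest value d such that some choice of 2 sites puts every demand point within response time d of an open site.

Open {#1, #2}.
  Farthest demand point is C at response time 29 (to #2); all others are ≤ 29.
With {#2, #3} the worst case is 29.
With {#3, #4} the worst case is 36.
No size-2 selection achieves below 29.

29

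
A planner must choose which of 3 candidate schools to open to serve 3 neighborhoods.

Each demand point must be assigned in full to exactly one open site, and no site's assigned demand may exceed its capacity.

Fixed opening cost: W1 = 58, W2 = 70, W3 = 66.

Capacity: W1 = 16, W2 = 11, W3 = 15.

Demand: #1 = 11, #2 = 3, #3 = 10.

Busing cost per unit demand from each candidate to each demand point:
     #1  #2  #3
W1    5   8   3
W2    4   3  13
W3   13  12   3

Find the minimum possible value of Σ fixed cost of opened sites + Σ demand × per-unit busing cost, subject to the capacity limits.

226

Open {W1, W2}; cheapest assignment that respects the capacities:
  W1 (cap 16, load 13): #2, #3 — cost 3×8 + 10×3 = 54
  W2 (cap 11, load 11): #1 — cost 11×4 = 44
  Shipping 98, fixed 128 → total 226.
  Any other capacity-feasible assignment to {W1, W2} ships for at least 98.
Compare {W1, W3}: its best feasible assignment gives total 233.
Compare {W2, W3}: its best feasible assignment gives total 246.
Every other set of open sites that can feasibly serve all demand totals ≥ 233 even under its best assignment. Minimum: 226.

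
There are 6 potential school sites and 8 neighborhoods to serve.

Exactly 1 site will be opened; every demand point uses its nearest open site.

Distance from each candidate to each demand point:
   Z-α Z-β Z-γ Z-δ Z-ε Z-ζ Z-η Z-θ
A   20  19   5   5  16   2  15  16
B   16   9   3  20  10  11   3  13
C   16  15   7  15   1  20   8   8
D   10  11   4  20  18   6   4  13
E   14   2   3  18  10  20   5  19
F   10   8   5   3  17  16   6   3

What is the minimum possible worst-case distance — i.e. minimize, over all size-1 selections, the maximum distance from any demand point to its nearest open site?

Open {F}.
  Farthest demand point is Z-ε at distance 17 (to F); all others are ≤ 17.
With {A} the worst case is 20.
With {B} the worst case is 20.
No size-1 selection achieves below 17.

17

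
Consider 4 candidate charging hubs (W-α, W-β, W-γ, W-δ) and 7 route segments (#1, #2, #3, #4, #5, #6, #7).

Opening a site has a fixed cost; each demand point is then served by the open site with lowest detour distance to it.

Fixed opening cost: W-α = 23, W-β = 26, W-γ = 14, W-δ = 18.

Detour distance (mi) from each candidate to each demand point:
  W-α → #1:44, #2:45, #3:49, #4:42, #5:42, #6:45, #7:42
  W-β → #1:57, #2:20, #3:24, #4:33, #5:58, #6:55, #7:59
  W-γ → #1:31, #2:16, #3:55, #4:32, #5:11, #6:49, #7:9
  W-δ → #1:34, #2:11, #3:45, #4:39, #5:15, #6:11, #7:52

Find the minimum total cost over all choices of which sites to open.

Open {W-γ, W-δ}: assign each demand point to its cheapest open site.
  #1→W-γ 31, #2→W-δ 11, #3→W-δ 45, #4→W-γ 32, #5→W-γ 11, #6→W-δ 11, #7→W-γ 9
  detour distance 150, fixed 32 → total 182.
Compare {W-β, W-γ, W-δ}: detour distance 129 + fixed 58 = 187.
Compare {W-α, W-γ, W-δ}: detour distance 150 + fixed 55 = 205.
Compare {W-α, W-β, W-γ, W-δ}: detour distance 129 + fixed 81 = 210.
All other subsets cost ≥ 187. Minimum total cost: 182.

182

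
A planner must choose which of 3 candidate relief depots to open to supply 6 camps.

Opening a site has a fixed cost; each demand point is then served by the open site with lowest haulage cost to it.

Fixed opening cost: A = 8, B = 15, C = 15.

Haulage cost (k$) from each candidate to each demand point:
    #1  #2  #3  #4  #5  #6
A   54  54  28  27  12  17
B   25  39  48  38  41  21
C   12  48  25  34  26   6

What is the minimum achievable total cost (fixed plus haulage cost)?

Open {A, C}: assign each demand point to its cheapest open site.
  #1→C 12, #2→C 48, #3→C 25, #4→A 27, #5→A 12, #6→C 6
  haulage cost 130, fixed 23 → total 153.
Compare {A, B, C}: haulage cost 121 + fixed 38 = 159.
Compare {C}: haulage cost 151 + fixed 15 = 166.
Compare {A, B}: haulage cost 148 + fixed 23 = 171.
All other subsets cost ≥ 159. Minimum total cost: 153.

153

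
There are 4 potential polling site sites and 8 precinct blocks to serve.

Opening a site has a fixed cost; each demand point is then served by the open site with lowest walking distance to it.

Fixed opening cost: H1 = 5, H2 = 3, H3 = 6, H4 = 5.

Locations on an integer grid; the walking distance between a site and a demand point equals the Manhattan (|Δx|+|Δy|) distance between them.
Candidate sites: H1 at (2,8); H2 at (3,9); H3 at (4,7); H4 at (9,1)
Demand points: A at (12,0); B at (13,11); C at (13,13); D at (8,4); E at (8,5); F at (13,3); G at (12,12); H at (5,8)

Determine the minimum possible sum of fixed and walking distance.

Open {H2, H4}: assign each demand point to its cheapest open site.
  A→H4 4, B→H2 12, C→H2 14, D→H4 4, E→H4 5, F→H4 6, G→H2 12, H→H2 3
  walking distance 60, fixed 8 → total 68.
Compare {H3, H4}: walking distance 62 + fixed 11 = 73.
Compare {H1, H2, H4}: walking distance 60 + fixed 13 = 73.
Compare {H2, H3, H4}: walking distance 59 + fixed 14 = 73.
All other subsets cost ≥ 73. Minimum total cost: 68.

68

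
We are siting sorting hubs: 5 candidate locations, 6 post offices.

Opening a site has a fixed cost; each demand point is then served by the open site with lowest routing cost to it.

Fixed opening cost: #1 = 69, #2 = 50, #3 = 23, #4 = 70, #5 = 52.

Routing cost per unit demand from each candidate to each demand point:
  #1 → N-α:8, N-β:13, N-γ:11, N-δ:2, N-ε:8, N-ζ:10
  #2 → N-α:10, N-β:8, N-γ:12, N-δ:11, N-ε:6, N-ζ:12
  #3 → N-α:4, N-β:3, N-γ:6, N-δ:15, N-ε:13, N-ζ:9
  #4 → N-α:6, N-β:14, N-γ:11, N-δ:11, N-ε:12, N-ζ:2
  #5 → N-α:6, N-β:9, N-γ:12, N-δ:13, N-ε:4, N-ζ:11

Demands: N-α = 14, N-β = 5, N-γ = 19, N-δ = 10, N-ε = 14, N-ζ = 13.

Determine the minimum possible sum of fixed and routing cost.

Open {#1, #3, #4, #5}: assign each demand point to its cheapest open site.
  N-α→#3 14×4=56, N-β→#3 5×3=15, N-γ→#3 19×6=114, N-δ→#1 10×2=20, N-ε→#5 14×4=56, N-ζ→#4 13×2=26
  routing cost 287, fixed 214 → total 501.
Compare {#1, #3, #4}: routing cost 343 + fixed 162 = 505.
Compare {#1, #3, #5}: routing cost 378 + fixed 144 = 522.
Compare {#3, #4, #5}: routing cost 377 + fixed 145 = 522.
All other subsets cost ≥ 505. Minimum total cost: 501.

501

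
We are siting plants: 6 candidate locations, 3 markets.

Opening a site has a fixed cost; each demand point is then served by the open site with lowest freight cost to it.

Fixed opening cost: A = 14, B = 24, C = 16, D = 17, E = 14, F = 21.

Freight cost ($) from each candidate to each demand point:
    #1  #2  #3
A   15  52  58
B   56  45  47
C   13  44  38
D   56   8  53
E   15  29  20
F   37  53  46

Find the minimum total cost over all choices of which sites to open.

74

Open {D, E}: assign each demand point to its cheapest open site.
  #1→E 15, #2→D 8, #3→E 20
  freight cost 43, fixed 31 → total 74.
Compare {E}: freight cost 64 + fixed 14 = 78.
Compare {A, D, E}: freight cost 43 + fixed 45 = 88.
Compare {C, D, E}: freight cost 41 + fixed 47 = 88.
All other subsets cost ≥ 78. Minimum total cost: 74.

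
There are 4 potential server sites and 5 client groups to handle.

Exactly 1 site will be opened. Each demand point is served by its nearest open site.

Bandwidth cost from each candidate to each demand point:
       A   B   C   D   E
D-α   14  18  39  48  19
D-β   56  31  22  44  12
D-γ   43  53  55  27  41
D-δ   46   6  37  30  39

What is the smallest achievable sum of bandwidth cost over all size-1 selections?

Open {D-α}.
  A→D-α 14, B→D-α 18, C→D-α 39, D→D-α 48, E→D-α 19  ⇒ total 138.
Compare {D-δ}: total 158.
Compare {D-β}: total 165.
No size-1 selection does better; minimum is 138.

138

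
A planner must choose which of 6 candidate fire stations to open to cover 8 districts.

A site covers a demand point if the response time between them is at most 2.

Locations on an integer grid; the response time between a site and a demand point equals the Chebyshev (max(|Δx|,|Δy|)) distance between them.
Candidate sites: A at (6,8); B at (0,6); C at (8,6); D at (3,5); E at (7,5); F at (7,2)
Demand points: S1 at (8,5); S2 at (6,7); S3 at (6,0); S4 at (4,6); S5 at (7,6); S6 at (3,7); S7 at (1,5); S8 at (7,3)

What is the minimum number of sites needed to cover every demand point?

3

Coverage sets (demand points within 2 of each site):
  A: {S2, S4, S5}
  B: {S7}
  C: {S1, S2, S5}
  D: {S4, S6, S7}
  E: {S1, S2, S5, S8}
  F: {S3, S8}
No 2 sites suffice: every size-2 union leaves at least one demand point uncovered.
But {C, D, F} covers everything, so the minimum is 3.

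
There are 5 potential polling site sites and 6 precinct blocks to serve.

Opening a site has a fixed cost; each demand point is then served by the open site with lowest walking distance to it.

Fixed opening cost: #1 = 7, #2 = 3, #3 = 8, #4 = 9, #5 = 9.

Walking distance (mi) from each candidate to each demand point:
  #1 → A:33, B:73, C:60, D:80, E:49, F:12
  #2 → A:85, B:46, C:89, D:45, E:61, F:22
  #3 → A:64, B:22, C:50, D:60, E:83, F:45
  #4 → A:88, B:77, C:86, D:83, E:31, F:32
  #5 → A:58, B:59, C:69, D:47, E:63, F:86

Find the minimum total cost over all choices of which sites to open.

Open {#1, #2, #3, #4}: assign each demand point to its cheapest open site.
  A→#1 33, B→#3 22, C→#3 50, D→#2 45, E→#4 31, F→#1 12
  walking distance 193, fixed 27 → total 220.
Compare {#1, #3, #4, #5}: walking distance 195 + fixed 33 = 228.
Compare {#1, #2, #3}: walking distance 211 + fixed 18 = 229.
Compare {#1, #2, #3, #4, #5}: walking distance 193 + fixed 36 = 229.
All other subsets cost ≥ 228. Minimum total cost: 220.

220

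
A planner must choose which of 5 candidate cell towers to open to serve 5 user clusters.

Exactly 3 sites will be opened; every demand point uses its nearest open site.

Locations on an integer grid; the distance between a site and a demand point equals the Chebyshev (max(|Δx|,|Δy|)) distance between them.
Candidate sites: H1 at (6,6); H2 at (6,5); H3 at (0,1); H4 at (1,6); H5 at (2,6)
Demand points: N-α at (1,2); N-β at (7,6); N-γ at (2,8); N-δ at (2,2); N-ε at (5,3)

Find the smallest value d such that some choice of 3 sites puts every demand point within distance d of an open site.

Open {H2, H3, H4}.
  Farthest demand point is N-γ at distance 2 (to H4); all others are ≤ 2.
With {H2, H3, H5} the worst case is 2.
With {H1, H3, H4} the worst case is 3.
No size-3 selection achieves below 2.

2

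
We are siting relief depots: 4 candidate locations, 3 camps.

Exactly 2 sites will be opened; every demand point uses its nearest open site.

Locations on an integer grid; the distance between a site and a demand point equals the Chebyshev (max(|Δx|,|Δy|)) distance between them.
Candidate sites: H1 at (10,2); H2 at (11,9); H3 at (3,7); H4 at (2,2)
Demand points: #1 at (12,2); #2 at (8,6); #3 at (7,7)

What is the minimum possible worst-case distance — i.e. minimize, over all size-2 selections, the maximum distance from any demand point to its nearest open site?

4

Open {H1, H2}.
  Farthest demand point is #3 at distance 4 (to H2); all others are ≤ 4.
With {H1, H3} the worst case is 4.
With {H1, H4} the worst case is 5.
No size-2 selection achieves below 4.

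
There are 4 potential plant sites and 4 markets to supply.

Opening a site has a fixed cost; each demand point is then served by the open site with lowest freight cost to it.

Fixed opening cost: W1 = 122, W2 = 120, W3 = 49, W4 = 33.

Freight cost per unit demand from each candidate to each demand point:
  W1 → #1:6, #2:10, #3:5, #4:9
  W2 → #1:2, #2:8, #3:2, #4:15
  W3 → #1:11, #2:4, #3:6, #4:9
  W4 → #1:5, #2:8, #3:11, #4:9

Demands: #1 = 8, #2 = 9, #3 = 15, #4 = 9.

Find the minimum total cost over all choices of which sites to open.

329

Open {W3, W4}: assign each demand point to its cheapest open site.
  #1→W4 8×5=40, #2→W3 9×4=36, #3→W3 15×6=90, #4→W3 9×9=81
  freight cost 247, fixed 82 → total 329.
Compare {W2, W3}: freight cost 163 + fixed 169 = 332.
Compare {W3}: freight cost 295 + fixed 49 = 344.
Compare {W2, W4}: freight cost 199 + fixed 153 = 352.
All other subsets cost ≥ 332. Minimum total cost: 329.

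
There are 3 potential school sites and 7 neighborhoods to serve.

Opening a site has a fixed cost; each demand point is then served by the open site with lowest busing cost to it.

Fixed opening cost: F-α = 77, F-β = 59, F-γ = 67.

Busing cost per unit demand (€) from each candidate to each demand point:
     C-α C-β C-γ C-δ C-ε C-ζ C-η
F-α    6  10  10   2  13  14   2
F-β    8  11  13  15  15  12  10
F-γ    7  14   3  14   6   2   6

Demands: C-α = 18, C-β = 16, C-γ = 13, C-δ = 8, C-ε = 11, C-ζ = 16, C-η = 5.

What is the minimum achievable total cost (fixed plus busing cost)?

575

Open {F-α, F-γ}: assign each demand point to its cheapest open site.
  C-α→F-α 18×6=108, C-β→F-α 16×10=160, C-γ→F-γ 13×3=39, C-δ→F-α 8×2=16, C-ε→F-γ 11×6=66, C-ζ→F-γ 16×2=32, C-η→F-α 5×2=10
  busing cost 431, fixed 144 → total 575.
Compare {F-α, F-β, F-γ}: busing cost 431 + fixed 203 = 634.
Compare {F-γ}: busing cost 629 + fixed 67 = 696.
Compare {F-β, F-γ}: busing cost 581 + fixed 126 = 707.
All other subsets cost ≥ 634. Minimum total cost: 575.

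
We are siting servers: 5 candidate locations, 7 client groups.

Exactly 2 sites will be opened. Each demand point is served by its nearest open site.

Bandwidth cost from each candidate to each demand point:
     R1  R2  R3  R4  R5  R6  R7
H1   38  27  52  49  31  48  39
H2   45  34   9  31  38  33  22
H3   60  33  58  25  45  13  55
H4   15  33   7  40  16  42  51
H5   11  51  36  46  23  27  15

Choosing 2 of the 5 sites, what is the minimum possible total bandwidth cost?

149

Open {H4, H5}.
  R1→H5 11, R2→H4 33, R3→H4 7, R4→H4 40, R5→H4 16, R6→H5 27, R7→H5 15  ⇒ total 149.
Compare {H2, H5}: total 150.
Compare {H3, H5}: total 156.
No size-2 selection does better; minimum is 149.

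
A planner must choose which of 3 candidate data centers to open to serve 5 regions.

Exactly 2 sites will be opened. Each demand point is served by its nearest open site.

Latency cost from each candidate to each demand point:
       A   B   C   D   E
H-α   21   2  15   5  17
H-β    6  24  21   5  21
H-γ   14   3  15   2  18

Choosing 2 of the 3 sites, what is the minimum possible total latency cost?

Open {H-β, H-γ}.
  A→H-β 6, B→H-γ 3, C→H-γ 15, D→H-γ 2, E→H-γ 18  ⇒ total 44.
Compare {H-α, H-β}: total 45.
Compare {H-α, H-γ}: total 50.

44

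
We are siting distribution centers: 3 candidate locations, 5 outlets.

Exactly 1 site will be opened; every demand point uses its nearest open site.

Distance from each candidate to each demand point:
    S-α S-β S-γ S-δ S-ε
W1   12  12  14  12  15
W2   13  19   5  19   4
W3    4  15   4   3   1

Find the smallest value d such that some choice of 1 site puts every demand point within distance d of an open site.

15

Open {W1}.
  Farthest demand point is S-ε at distance 15 (to W1); all others are ≤ 15.
With {W3} the worst case is 15.
With {W2} the worst case is 19.
No size-1 selection achieves below 15.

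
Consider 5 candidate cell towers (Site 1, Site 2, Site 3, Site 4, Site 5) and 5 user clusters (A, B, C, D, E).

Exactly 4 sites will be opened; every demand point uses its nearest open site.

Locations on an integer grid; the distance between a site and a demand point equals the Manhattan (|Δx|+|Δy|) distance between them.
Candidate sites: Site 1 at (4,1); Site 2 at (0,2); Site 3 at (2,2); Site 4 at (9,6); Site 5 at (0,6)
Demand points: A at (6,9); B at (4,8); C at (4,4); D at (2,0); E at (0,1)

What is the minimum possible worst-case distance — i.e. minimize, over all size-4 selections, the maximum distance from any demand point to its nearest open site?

Open {Site 1, Site 2, Site 4, Site 5}.
  Farthest demand point is A at distance 6 (to Site 4); all others are ≤ 6.
With {Site 1, Site 3, Site 4, Site 5} the worst case is 6.
With {Site 2, Site 3, Site 4, Site 5} the worst case is 6.
No size-4 selection achieves below 6.

6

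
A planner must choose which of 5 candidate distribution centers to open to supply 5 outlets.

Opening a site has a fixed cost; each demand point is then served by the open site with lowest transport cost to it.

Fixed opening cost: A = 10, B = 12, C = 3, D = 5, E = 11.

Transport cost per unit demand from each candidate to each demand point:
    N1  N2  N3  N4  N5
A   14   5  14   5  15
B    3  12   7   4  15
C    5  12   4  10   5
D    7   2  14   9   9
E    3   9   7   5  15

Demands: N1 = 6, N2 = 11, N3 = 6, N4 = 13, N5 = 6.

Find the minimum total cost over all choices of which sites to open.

166

Open {B, C, D}: assign each demand point to its cheapest open site.
  N1→B 6×3=18, N2→D 11×2=22, N3→C 6×4=24, N4→B 13×4=52, N5→C 6×5=30
  transport cost 146, fixed 20 → total 166.
Compare {A, B, C, D}: transport cost 146 + fixed 30 = 176.
Compare {B, C, D, E}: transport cost 146 + fixed 31 = 177.
Compare {C, D, E}: transport cost 159 + fixed 19 = 178.
All other subsets cost ≥ 176. Minimum total cost: 166.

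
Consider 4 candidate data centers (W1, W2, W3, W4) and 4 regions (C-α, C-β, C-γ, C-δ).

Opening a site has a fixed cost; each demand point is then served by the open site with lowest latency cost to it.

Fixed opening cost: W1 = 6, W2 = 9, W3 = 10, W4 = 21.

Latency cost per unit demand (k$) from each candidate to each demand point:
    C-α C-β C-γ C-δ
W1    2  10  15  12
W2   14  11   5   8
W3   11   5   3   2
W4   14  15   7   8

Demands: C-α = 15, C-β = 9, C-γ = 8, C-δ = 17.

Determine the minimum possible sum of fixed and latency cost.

Open {W1, W3}: assign each demand point to its cheapest open site.
  C-α→W1 15×2=30, C-β→W3 9×5=45, C-γ→W3 8×3=24, C-δ→W3 17×2=34
  latency cost 133, fixed 16 → total 149.
Compare {W1, W2, W3}: latency cost 133 + fixed 25 = 158.
Compare {W1, W3, W4}: latency cost 133 + fixed 37 = 170.
Compare {W1, W2, W3, W4}: latency cost 133 + fixed 46 = 179.
All other subsets cost ≥ 158. Minimum total cost: 149.

149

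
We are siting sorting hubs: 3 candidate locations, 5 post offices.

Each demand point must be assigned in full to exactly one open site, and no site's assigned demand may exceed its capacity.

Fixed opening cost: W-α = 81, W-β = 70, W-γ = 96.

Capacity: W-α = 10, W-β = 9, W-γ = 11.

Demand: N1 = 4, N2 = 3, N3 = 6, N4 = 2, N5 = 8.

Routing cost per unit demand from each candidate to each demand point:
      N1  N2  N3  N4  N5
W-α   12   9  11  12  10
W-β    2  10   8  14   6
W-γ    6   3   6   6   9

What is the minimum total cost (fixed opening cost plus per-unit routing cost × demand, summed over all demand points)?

Open {W-α, W-β, W-γ}; cheapest assignment that respects the capacities:
  W-α (cap 10, load 8): N5 — cost 8×10 = 80
  W-β (cap 9, load 4): N1 — cost 4×2 = 8
  W-γ (cap 11, load 11): N2, N3, N4 — cost 3×3 + 6×6 + 2×6 = 57
  Shipping 145, fixed 247 → total 392.
  Any other capacity-feasible assignment to {W-α, W-β, W-γ} ships for at least 145.
Total demand is 23 and no other set of sites has combined capacity ≥ 23, so {W-α, W-β, W-γ} is the only feasible choice of open sites. Minimum: 392.

392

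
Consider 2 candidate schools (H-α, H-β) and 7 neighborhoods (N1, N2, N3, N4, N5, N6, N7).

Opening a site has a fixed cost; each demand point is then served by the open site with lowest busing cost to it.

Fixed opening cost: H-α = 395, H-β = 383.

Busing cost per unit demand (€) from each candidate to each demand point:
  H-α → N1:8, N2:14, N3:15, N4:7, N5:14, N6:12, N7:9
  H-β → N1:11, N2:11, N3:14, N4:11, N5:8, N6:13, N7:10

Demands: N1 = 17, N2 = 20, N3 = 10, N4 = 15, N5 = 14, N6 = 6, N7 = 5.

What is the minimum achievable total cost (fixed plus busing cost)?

Open {H-β}: assign each demand point to its cheapest open site.
  N1→H-β 17×11=187, N2→H-β 20×11=220, N3→H-β 10×14=140, N4→H-β 15×11=165, N5→H-β 14×8=112, N6→H-β 6×13=78, N7→H-β 5×10=50
  busing cost 952, fixed 383 → total 1335.
Compare {H-α}: busing cost 984 + fixed 395 = 1379.
Compare {H-α, H-β}: busing cost 830 + fixed 778 = 1608.

1335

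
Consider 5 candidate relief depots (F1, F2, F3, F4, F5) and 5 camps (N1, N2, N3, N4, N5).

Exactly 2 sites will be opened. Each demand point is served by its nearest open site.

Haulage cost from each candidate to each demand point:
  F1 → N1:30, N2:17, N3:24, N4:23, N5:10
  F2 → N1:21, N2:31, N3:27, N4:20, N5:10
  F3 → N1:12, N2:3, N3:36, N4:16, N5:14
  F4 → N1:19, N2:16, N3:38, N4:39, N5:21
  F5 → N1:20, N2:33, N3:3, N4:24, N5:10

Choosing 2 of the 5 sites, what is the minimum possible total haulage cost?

44

Open {F3, F5}.
  N1→F3 12, N2→F3 3, N3→F5 3, N4→F3 16, N5→F5 10  ⇒ total 44.
Compare {F1, F3}: total 65.
Compare {F2, F3}: total 68.
No size-2 selection does better; minimum is 44.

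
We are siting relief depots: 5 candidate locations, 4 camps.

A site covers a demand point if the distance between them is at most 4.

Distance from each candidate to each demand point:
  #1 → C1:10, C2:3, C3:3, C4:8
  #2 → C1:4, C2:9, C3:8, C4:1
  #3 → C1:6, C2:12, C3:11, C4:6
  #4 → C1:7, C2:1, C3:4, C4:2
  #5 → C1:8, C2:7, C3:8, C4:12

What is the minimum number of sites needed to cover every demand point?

Coverage sets (demand points within 4 of each site):
  #1: {C2, C3}
  #2: {C1, C4}
  #3: {}
  #4: {C2, C3, C4}
  #5: {}
No single site covers all 4 demand points.
But {#1, #2} covers everything, so the minimum is 2.

2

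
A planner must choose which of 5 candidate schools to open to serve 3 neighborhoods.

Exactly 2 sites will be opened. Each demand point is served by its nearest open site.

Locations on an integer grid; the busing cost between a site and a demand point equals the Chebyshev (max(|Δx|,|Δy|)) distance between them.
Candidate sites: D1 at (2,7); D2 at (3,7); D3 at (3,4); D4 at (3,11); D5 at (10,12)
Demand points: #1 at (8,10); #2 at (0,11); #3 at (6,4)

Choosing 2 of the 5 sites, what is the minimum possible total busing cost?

9

Open {D2, D5}.
  #1→D5 2, #2→D2 4, #3→D2 3  ⇒ total 9.
Compare {D1, D5}: total 10.
Compare {D2, D4}: total 11.
No size-2 selection does better; minimum is 9.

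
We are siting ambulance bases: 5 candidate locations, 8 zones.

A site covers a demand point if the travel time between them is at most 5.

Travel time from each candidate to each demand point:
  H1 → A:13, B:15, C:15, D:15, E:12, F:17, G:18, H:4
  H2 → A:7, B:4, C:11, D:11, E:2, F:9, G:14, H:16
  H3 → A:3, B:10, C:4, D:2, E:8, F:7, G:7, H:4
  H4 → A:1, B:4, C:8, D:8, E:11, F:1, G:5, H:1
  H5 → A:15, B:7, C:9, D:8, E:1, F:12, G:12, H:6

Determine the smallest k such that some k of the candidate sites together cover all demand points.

3

Coverage sets (demand points within 5 of each site):
  H1: {H}
  H2: {B, E}
  H3: {A, C, D, H}
  H4: {A, B, F, G, H}
  H5: {E}
No 2 sites suffice: every size-2 union leaves at least one demand point uncovered.
But {H2, H3, H4} covers everything, so the minimum is 3.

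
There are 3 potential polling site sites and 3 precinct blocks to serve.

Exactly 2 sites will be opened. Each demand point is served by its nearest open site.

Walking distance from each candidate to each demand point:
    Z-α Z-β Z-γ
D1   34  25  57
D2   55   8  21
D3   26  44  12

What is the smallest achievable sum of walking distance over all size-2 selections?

46

Open {D2, D3}.
  Z-α→D3 26, Z-β→D2 8, Z-γ→D3 12  ⇒ total 46.
Compare {D1, D2}: total 63.
Compare {D1, D3}: total 63.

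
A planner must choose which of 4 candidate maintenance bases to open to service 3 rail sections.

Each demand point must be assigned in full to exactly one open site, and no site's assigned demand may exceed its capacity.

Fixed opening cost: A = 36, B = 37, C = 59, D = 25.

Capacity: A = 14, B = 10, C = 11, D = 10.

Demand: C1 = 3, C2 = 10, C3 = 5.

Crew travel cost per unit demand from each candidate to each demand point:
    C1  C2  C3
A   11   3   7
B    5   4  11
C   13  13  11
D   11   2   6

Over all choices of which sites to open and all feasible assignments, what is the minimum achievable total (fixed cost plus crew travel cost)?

149

Open {A, D}; cheapest assignment that respects the capacities:
  A (cap 14, load 8): C1, C3 — cost 3×11 + 5×7 = 68
  D (cap 10, load 10): C2 — cost 10×2 = 20
  Shipping 88, fixed 61 → total 149.
  Any other capacity-feasible assignment to {A, D} ships for at least 88.
Compare {B, D}: its best feasible assignment gives total 152.
Compare {A, B, D}: its best feasible assignment gives total 168.
Every other set of open sites that can feasibly serve all demand totals ≥ 152 even under its best assignment. Minimum: 149.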